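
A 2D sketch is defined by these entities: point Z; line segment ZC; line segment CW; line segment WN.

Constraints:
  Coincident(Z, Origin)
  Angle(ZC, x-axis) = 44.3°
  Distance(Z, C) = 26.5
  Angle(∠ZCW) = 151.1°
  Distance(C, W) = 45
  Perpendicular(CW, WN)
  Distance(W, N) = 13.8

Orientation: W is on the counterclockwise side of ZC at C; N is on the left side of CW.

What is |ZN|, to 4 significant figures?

68.21

Z is at the origin; ZC runs at 44.3° with length 26.5, so C = 26.5·(cos 44.3°, sin 44.3°) = (18.97, 18.51). ∠ZCW = 151.1°, so CW runs at 44.3° + (180° − 151.1°) = 73.20° from the x-axis; with |CW| = 45.0, W = C + 45.0·(cos 73.20°, sin 73.20°) = (31.97, 61.59). CW is perpendicular to WN; with |WN| = 13.8 on the left of CW, N = W + 13.8·(-0.9573, 0.2890) = (18.76, 65.58). Then |ZN| = |N − Z| = 68.21.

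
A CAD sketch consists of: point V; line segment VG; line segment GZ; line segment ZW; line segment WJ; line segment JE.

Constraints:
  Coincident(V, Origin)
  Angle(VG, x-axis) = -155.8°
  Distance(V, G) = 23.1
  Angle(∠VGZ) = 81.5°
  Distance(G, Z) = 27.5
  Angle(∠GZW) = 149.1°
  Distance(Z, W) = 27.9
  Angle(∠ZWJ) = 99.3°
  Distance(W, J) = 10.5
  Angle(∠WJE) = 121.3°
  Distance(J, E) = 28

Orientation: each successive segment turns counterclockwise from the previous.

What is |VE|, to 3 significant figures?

17.6

∠ZWJ = 99.3° gives WJ at 54.3° from the x-axis; with |WJ| = 10.5, J = (24.9, -36.5). ∠WJE = 121.3° gives JE at 113° from the x-axis; with |JE| = 28.0, E = (14.0, -10.7). Then |VE| = |E − V| = 17.6.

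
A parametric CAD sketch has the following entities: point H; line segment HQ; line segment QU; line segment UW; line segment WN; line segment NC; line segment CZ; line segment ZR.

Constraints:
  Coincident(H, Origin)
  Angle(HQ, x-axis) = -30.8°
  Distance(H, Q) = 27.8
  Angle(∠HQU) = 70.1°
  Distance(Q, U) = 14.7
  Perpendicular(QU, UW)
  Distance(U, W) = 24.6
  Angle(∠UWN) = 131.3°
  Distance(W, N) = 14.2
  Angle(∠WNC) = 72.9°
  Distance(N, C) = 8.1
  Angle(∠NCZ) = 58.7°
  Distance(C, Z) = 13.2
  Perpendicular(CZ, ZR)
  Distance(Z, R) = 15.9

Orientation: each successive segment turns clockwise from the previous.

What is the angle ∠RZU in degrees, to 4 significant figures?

174.7°

H is at the origin; HQ runs at -30.8° with length 27.8, so Q = (23.88, -14.23). ∠HQU = 70.1° gives QU at -140.7° from the x-axis; with |QU| = 14.7, U = (12.50, -23.55). QU ⟂ UW, so UW runs at 129.3°; with |UW| = 24.6, W = (-3.078, -4.509). ∠UWN = 131.3° gives WN at 80.60° from the x-axis; with |WN| = 14.2, N = (-0.7583, 9.500). ∠WNC = 72.9° gives NC at -26.50° from the x-axis; with |NC| = 8.1, C = (6.491, 5.886). ∠NCZ = 58.7° gives CZ at -147.8° from the x-axis; with |CZ| = 13.2, Z = (-4.679, -1.148). The perpendicularity gives ZR at right angles to CZ, so ZR runs at 122.2°; with |ZR| = 15.9, R = (-13.15, 12.31). Then cos ∠RZU = ZR·ZU / (|ZR||ZU|), giving 174.7°.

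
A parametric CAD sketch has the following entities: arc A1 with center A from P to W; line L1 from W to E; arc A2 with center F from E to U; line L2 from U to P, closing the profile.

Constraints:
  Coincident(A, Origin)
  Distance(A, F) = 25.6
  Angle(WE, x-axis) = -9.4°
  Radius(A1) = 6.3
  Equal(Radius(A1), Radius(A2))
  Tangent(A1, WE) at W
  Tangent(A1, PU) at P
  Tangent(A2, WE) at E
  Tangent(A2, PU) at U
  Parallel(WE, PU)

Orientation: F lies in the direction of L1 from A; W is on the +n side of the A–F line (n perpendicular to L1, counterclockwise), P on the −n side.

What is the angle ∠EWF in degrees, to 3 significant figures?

13.8°

The slot axis is L1's direction at -9.4°, so u = (cos -9.4°, sin -9.4°) = (0.987, -0.163) and n = (−sin -9.4°, cos -9.4°) = (0.163, 0.987). A is at the origin and F lies 25.6 along u from A, so F = 25.6·u = (25.3, -4.18). Tangency of A1 to both parallel lines with radius 6.3 puts W and P at A ± 6.3·n: W = (1.03, 6.22), P = (-1.03, -6.22). Equal radii place E and U the same way about F: E = F + 6.3·n = (26.3, 2.03), U = F − 6.3·n = (24.2, -10.4). Then cos ∠EWF = WE·WF / (|WE||WF|), giving 13.8°.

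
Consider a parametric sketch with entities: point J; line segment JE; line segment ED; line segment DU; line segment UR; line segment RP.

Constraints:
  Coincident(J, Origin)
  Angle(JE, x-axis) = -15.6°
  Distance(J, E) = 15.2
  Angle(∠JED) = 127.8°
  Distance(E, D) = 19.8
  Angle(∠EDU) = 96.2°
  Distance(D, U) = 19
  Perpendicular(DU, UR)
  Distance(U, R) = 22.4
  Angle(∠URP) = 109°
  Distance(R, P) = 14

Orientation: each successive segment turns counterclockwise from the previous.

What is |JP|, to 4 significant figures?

4.471

J is at the origin; JE runs at -15.6° with length 15.2, so E = (14.64, -4.088). ∠JED = 127.8° gives ED at 36.60° from the x-axis; with |ED| = 19.8, D = (30.54, 7.718). ∠EDU = 96.2° gives DU at 120.4° from the x-axis; with |DU| = 19.0, U = (20.92, 24.11). DU is perpendicular to UR, so UR runs at -149.6°; with |UR| = 22.4, R = (1.601, 12.77). ∠URP = 109.0° gives RP at -78.60° from the x-axis; with |RP| = 14.0, P = (4.368, -0.9535). Then |JP| = |P − J| = 4.471.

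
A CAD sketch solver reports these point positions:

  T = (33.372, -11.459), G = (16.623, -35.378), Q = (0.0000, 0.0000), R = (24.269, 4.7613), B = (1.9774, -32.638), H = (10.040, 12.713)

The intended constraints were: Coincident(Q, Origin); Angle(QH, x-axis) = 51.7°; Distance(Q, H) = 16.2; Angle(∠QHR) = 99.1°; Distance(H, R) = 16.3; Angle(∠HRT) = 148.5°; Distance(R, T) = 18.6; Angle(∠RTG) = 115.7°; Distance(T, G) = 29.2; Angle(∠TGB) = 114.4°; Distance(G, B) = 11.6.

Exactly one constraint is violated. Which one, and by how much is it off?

Distance(G, B) = 11.6 — off by 3.30.

Q = (0.00, 0.00) ✓; QH at 51.70° ✓; |QH| = 16.20 ✓; ∠QHR = 99.10° ✓; |HR| = 16.30 ✓; ∠HRT = 148.5° ✓; |RT| = 18.60 ✓; ∠RTG = 115.7° ✓; |TG| = 29.20 ✓; ∠TGB = 114.4° ✓; |GB| = 14.90 ✗.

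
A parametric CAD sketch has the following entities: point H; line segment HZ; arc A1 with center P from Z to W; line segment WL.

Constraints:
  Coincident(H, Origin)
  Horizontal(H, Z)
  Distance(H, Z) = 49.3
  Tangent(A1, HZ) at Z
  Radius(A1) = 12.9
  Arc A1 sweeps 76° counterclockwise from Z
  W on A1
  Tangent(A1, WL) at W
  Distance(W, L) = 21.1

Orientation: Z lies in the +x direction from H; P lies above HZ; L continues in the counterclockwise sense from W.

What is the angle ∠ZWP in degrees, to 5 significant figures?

52.000°

H is at the origin; H and Z share the same y with |HZ| = 49.3 and Z on the +x side, so Z = (49.300, 0.0000). Tangency of A1 to HZ means the radius PZ is perpendicular to HZ, so P = Z + (0, 12.9) = (49.300, 12.900). On A1, Z sits at bearing -90° from P; a 76° counterclockwise sweep puts W at bearing -14°, so W = P + 12.9·(cos -14°, sin -14°) = (61.817, 9.7792). Then cos ∠ZWP = WZ·WP / (|WZ||WP|), giving 52.000°.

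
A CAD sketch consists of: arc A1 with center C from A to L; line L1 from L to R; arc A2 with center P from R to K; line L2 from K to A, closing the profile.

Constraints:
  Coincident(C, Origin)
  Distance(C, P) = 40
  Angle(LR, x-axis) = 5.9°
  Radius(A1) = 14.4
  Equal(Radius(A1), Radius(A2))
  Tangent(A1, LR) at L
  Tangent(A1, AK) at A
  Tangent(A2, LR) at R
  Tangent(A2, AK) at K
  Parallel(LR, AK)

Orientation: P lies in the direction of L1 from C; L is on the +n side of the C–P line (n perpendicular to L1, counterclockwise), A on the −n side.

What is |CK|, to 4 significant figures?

42.51

The slot axis is L1's direction at 5.9°, so u = (cos 5.9°, sin 5.9°) = (0.9947, 0.1028) and n = (−sin 5.9°, cos 5.9°) = (-0.1028, 0.9947). C is at the origin and P lies 40.0 along u from C, so P = 40.0·u = (39.79, 4.112). Tangency of A1 to both parallel lines with radius 14.4 puts L and A at C ± 14.4·n: L = (-1.480, 14.32), A = (1.480, -14.32). Equal radii place R and K the same way about P: R = P + 14.4·n = (38.31, 18.44), K = P − 14.4·n = (41.27, -10.21). Then |CK| = |K − C| = 42.51.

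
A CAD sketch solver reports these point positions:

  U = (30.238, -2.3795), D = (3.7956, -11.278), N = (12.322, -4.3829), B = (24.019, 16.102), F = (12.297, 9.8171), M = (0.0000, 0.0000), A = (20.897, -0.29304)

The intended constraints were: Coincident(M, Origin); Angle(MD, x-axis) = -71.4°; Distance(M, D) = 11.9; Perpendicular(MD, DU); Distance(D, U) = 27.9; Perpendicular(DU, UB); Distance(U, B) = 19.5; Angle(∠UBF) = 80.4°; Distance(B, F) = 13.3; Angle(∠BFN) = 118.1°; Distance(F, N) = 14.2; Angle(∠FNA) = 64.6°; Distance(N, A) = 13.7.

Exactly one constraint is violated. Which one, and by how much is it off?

Distance(N, A) = 13.7 — off by 4.20.

M = (0.00, 0.00) ✓; MD at -71.40° ✓; |MD| = 11.90 ✓; ∠(MD, DU) = 90.00° ✓; |DU| = 27.90 ✓; ∠(DU, UB) = 90.00° ✓; |UB| = 19.50 ✓; ∠UBF = 80.40° ✓; |BF| = 13.30 ✓; ∠BFN = 118.1° ✓; |FN| = 14.20 ✓; ∠FNA = 64.60° ✓; |NA| = 9.500 ✗.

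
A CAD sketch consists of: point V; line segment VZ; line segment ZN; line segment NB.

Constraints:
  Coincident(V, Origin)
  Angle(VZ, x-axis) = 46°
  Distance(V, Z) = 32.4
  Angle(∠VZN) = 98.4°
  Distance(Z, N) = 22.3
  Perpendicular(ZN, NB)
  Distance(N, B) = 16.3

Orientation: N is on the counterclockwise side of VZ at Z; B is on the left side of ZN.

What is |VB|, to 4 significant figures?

31.29

V is at the origin; VZ runs at 46.0° with length 32.4, so Z = 32.4·(cos 46.0°, sin 46.0°) = (22.51, 23.31). ∠VZN = 98.4°, so ZN runs at 46.0° + (180° − 98.4°) = 127.6° from the x-axis; with |ZN| = 22.3, N = Z + 22.3·(cos 127.6°, sin 127.6°) = (8.901, 40.97). ZN ⟂ NB; with |NB| = 16.3 on the left of ZN, B = N + 16.3·(-0.7923, -0.6101) = (-4.014, 31.03). Then |VB| = |B − V| = 31.29.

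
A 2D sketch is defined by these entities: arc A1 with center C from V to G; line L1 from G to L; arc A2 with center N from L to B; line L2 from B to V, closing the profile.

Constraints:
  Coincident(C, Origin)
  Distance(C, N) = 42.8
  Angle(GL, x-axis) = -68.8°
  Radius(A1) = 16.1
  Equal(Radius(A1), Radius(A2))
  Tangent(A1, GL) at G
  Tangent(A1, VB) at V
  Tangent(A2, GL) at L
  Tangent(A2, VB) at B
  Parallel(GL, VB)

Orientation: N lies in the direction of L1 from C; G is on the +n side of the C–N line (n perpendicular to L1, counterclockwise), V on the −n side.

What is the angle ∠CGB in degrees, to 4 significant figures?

53.04°

Tangency of A1 to both parallel lines with radius 16.1 puts G and V at C ± 16.1·n: G = (15.01, 5.822), V = (-15.01, -5.822). Equal radii place L and B the same way about N: L = N + 16.1·n = (30.49, -34.08), B = N − 16.1·n = (0.4671, -45.73). Then cos ∠CGB = GC·GB / (|GC||GB|), giving 53.04°.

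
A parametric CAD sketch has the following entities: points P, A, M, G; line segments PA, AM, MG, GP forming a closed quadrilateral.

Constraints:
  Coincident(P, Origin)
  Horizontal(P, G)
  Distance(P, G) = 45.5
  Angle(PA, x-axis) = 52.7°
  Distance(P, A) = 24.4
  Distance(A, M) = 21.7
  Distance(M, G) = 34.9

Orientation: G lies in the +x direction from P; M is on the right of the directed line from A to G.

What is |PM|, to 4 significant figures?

10.82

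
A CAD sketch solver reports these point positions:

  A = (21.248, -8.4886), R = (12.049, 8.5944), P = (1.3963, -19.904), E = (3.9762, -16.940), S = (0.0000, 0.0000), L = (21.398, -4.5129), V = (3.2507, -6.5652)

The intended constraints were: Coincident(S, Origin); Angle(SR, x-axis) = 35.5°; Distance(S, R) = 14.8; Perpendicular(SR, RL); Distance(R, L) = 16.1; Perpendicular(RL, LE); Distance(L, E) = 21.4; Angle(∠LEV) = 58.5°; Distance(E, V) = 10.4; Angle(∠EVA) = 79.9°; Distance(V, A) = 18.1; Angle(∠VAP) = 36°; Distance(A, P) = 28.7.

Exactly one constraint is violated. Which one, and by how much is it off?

Distance(A, P) = 28.7 — off by 5.80.

S = (0.00, 0.00) ✓; SR at 35.50° ✓; |SR| = 14.80 ✓; ∠(SR, RL) = 90.00° ✓; |RL| = 16.10 ✓; ∠(RL, LE) = 90.00° ✓; |LE| = 21.40 ✓; ∠LEV = 58.50° ✓; |EV| = 10.40 ✓; ∠EVA = 79.90° ✓; |VA| = 18.10 ✓; ∠VAP = 36.00° ✓; |AP| = 22.90 ✗.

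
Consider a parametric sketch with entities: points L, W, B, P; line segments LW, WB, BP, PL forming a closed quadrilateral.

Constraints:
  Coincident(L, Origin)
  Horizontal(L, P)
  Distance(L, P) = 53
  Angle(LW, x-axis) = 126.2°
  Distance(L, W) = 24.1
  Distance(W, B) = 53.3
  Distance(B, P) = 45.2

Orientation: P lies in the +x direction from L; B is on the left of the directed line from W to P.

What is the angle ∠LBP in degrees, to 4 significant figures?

64.14°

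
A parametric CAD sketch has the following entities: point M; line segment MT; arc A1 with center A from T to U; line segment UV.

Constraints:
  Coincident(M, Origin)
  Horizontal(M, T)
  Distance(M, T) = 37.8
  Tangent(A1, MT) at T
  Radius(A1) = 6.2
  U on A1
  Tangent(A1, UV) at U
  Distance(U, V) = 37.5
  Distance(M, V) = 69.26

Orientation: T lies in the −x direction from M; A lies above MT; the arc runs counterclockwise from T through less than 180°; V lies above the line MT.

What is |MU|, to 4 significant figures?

34.62

Checks: |AU| = 6.200 ✓; ∠(AU, UV) = 90.00° ✓; |UV| = 37.50 ✓; |MV| = 69.26 ✓.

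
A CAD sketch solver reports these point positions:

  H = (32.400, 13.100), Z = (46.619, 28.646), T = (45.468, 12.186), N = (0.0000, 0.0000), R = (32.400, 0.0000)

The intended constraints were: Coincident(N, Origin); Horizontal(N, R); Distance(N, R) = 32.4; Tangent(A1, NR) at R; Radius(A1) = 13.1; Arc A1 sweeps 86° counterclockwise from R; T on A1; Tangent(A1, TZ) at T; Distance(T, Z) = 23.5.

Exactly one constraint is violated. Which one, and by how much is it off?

Distance(T, Z) = 23.5 — off by 7.00.

N = (0.00, 0.00) ✓; N.y = 0.00, R.y = 0.00 ✓; |NR| = 32.40 ✓; ∠(HR, RN) = 90.00° ✓; |HR| = 13.10 ✓; bearing(H→T) − bearing(H→R) = 86.00° ✓; |HT| = 13.10 ✓; ∠(HT, TZ) = 90.00° ✓; |TZ| = 16.50 ✗.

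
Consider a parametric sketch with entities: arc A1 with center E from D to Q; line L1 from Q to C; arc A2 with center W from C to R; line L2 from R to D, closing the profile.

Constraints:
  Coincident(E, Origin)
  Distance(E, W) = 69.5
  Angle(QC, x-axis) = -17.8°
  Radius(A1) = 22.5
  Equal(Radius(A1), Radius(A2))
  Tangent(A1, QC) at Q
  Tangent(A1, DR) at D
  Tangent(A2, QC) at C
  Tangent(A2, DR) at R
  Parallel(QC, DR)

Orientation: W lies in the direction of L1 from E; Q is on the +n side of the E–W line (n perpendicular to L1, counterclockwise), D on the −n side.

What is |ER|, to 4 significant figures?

73.05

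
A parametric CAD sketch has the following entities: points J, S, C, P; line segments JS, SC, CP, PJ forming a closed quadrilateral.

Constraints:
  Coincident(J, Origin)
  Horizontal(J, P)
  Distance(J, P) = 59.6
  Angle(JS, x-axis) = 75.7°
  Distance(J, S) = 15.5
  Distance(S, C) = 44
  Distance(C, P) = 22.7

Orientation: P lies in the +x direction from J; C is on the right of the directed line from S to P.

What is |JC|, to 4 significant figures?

40.97

J is at the origin; J and P share the same y with |JP| = 59.6 and P in +x, so P = (59.6, 0). JS runs at 75.7° with |JS| = 15.5, so S = (3.828, 15.02). C is determined by |SC| = 44.0 and |CP| = 22.7 together: it lies at the intersection of circle(S, 44.0) and circle(P, 22.7). With |SP| = 57.76, the foot of the radical line on SP is 41.18 from S and the perpendicular offset is √(44.0² − 41.18²) = 15.50. Taking the right-of-SP solution: C = (39.56, -10.66).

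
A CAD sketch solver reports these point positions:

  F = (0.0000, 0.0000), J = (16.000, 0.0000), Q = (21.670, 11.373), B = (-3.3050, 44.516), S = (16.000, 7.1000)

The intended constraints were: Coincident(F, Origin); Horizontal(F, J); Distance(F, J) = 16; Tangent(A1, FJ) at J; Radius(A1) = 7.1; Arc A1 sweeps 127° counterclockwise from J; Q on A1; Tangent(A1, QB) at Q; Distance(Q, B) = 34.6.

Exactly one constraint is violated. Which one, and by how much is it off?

Distance(Q, B) = 34.6 — off by 6.90.

F = (0.00, 0.00) ✓; F.y = 0.00, J.y = 0.00 ✓; |FJ| = 16.00 ✓; ∠(SJ, JF) = 90.00° ✓; |SJ| = 7.100 ✓; bearing(S→Q) − bearing(S→J) = 127.0° ✓; |SQ| = 7.100 ✓; ∠(SQ, QB) = 90.00° ✓; |QB| = 41.50 ✗.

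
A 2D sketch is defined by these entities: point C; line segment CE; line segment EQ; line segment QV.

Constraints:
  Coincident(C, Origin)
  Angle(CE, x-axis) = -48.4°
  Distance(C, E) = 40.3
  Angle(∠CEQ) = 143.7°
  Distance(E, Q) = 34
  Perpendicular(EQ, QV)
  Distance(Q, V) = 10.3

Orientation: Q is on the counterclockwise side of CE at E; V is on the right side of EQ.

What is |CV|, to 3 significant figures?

74.7

∠CEQ = 143.7°, so EQ runs at -48.4° + (180° − 143.7°) = -12.1° from the x-axis; with |EQ| = 34.0, Q = E + 34.0·(cos -12.1°, sin -12.1°) = (60.0, -37.3). EQ is perpendicular to QV; with |QV| = 10.3 on the right of EQ, V = Q + 10.3·(-0.210, -0.978) = (57.8, -47.3). Then |CV| = |V − C| = 74.7.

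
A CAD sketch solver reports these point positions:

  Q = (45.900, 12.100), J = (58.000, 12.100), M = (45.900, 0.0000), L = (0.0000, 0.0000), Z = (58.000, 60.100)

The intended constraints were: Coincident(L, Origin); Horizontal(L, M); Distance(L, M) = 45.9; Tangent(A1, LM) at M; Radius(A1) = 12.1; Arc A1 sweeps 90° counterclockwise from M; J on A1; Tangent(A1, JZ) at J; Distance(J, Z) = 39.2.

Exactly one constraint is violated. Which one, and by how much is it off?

Distance(J, Z) = 39.2 — off by 8.80.

L = (0.00, 0.00) ✓; L.y = 0.00, M.y = 0.00 ✓; |LM| = 45.90 ✓; ∠(QM, ML) = 90.00° ✓; |QM| = 12.10 ✓; bearing(Q→J) − bearing(Q→M) = 90.00° ✓; |QJ| = 12.10 ✓; ∠(QJ, JZ) = 90.00° ✓; |JZ| = 48.00 ✗.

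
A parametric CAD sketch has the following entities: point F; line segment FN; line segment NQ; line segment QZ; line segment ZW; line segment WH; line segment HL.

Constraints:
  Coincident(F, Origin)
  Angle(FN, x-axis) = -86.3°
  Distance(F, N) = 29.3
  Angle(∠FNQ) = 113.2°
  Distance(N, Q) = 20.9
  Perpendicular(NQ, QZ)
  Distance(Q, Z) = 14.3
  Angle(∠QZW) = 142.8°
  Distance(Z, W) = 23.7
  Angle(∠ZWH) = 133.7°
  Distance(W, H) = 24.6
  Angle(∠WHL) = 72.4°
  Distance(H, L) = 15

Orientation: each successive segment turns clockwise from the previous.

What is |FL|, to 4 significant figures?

6.647

F is at the origin; FN runs at -86.3° with length 29.3, so N = (1.891, -29.24). ∠FNQ = 113.2° gives NQ at -153.1° from the x-axis; with |NQ| = 20.9, Q = (-16.75, -38.69). The perpendicularity gives QZ at right angles to NQ, so QZ runs at 116.9°; with |QZ| = 14.3, Z = (-23.22, -25.94). ∠QZW = 142.8° gives ZW at 79.70° from the x-axis; with |ZW| = 23.7, W = (-18.98, -2.624). ∠ZWH = 133.7° gives WH at 33.40° from the x-axis; with |WH| = 24.6, H = (1.557, 10.92). ∠WHL = 72.4° gives HL at -74.20° from the x-axis; with |HL| = 15.0, L = (5.641, -3.515). Then |FL| = |L − F| = 6.647.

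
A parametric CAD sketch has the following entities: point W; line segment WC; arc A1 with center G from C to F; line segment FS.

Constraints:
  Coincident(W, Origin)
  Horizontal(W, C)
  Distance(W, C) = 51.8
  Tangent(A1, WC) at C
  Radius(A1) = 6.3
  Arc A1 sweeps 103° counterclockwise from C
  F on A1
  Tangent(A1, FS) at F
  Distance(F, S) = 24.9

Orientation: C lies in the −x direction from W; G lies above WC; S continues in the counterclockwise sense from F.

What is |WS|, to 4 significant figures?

60.42

W is at the origin; WC is horizontal with |WC| = 51.8 and C on the −x side, so C = (-51.80, 0.000). The tangent condition forces GC to be normal to WC, so G = C + (0, 6.3) = (-51.80, 6.300). On A1, C sits at bearing -90° from G; a 103° counterclockwise sweep puts F at bearing 13°, so F = G + 6.3·(cos 13°, sin 13°) = (-45.66, 7.717). Tangency of A1 to FS means the radius GF is perpendicular to FS, so FS runs along (−sin 13°, cos 13°); with |FS| = 24.9, S = (-51.26, 31.98). Then |WS| = |S − W| = 60.42.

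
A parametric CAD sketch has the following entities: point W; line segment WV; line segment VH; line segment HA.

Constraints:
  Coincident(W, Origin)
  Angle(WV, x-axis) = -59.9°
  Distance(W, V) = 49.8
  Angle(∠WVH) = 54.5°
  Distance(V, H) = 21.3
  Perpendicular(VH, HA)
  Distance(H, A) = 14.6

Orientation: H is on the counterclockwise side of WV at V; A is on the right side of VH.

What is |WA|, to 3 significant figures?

55.7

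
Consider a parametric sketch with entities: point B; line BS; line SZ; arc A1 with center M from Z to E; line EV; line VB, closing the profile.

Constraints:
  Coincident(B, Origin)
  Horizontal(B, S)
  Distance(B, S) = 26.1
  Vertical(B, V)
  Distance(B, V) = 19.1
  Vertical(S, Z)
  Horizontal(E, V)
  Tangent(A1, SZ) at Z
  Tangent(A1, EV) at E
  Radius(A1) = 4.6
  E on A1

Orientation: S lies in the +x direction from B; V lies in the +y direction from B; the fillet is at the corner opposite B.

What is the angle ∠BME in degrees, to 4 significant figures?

124.0°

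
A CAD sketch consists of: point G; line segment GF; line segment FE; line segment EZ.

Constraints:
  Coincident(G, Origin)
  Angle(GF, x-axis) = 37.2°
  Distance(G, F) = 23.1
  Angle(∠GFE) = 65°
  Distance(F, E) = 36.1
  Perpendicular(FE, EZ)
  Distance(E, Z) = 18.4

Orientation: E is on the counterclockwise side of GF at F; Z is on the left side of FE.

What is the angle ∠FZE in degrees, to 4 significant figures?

62.99°

∠GFE = 65.0°, so FE runs at 37.2° + (180° − 65.0°) = 152.2° from the x-axis; with |FE| = 36.1, E = F + 36.1·(cos 152.2°, sin 152.2°) = (-13.53, 30.80). FE is perpendicular to EZ; with |EZ| = 18.4 on the left of FE, Z = E + 18.4·(-0.4664, -0.8846) = (-22.12, 14.53). Then cos ∠FZE = ZF·ZE / (|ZF||ZE|), giving 62.99°.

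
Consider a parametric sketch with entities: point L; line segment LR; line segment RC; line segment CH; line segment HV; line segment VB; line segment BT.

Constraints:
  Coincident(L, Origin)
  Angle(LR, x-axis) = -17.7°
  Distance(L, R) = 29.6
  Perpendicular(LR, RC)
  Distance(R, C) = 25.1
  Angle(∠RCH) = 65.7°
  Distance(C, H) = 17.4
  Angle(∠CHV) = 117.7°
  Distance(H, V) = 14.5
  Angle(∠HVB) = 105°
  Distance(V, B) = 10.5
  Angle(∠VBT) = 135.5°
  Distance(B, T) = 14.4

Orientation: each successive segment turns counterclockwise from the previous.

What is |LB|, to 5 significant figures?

22.845

∠CHV = 117.7° gives HV at -111.10° from the x-axis; with |HV| = 14.5, V = (13.325, -0.61531). ∠HVB = 105.0° gives VB at -36.100° from the x-axis; with |VB| = 10.5, B = (21.809, -6.8019). Then |LB| = |B − L| = 22.845.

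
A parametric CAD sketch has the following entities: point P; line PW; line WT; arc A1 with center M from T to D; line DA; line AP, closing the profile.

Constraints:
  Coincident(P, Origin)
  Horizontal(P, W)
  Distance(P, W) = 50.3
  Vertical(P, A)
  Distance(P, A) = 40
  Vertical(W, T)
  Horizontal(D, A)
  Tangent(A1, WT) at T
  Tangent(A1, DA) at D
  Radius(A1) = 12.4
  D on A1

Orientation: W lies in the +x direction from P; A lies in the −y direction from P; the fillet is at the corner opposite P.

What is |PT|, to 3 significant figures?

57.4

P is at the origin; P and W share the same y with |PW| = 50.3 and W on the +x side, so W = (50.3, 0.00). PA is vertical with |PA| = 40.0 and A on the −y side, so A = (0.00, -40.0). The virtual corner opposite P is at (50.3, -40.0). The tangent condition forces MT to be normal to WT and A1 meets DA tangentially, so MD is at right angles to DA, with radius 12.4, so the center M sits 12.4 in from both sides at M = (37.9, -27.6). That places the tangent points at T = (50.3, -27.6) on WT and D = (37.9, -40.0) on DA. Then |PT| = |T − P| = 57.4.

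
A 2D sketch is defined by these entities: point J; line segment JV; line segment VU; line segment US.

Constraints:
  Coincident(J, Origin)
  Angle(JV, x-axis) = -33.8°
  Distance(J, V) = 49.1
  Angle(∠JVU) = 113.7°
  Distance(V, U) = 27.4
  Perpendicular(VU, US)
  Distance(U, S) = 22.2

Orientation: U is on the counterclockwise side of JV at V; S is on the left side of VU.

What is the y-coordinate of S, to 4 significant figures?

6.131

J is at the origin; JV runs at -33.8° with length 49.1, so V = 49.1·(cos -33.8°, sin -33.8°) = (40.80, -27.31). ∠JVU = 113.7°, so VU runs at -33.8° + (180° − 113.7°) = 32.50° from the x-axis; with |VU| = 27.4, U = V + 27.4·(cos 32.50°, sin 32.50°) = (63.91, -12.59). The perpendicularity gives US at right angles to VU; with |US| = 22.2 on the left of VU, S = U + 22.2·(-0.5373, 0.8434) = (51.98, 6.131). So S.y = 6.131.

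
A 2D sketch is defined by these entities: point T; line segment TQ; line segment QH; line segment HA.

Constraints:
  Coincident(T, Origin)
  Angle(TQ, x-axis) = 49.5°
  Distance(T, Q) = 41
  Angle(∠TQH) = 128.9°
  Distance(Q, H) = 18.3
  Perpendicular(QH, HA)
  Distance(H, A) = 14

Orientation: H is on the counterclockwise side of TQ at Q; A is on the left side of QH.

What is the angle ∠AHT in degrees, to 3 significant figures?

54.1°

T is at the origin; TQ runs at 49.5° with length 41.0, so Q = 41.0·(cos 49.5°, sin 49.5°) = (26.6, 31.2). ∠TQH = 128.9°, so QH runs at 49.5° + (180° − 128.9°) = 101° from the x-axis; with |QH| = 18.3, H = Q + 18.3·(cos 101°, sin 101°) = (23.3, 49.2). The perpendicularity gives HA at right angles to QH; with |HA| = 14.0 on the left of QH, A = H + 14.0·(-0.983, -0.184) = (9.50, 46.6). Then cos ∠AHT = HA·HT / (|HA||HT|), giving 54.1°.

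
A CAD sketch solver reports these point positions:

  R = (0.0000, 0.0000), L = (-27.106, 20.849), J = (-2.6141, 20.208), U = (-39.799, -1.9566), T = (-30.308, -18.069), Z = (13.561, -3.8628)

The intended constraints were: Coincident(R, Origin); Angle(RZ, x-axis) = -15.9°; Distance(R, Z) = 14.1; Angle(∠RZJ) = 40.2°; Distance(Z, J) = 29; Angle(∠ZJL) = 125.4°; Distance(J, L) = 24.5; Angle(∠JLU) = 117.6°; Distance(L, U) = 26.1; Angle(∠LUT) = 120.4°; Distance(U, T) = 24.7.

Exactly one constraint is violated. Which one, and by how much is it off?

Distance(U, T) = 24.7 — off by 6.00.

R = (0.00, 0.00) ✓; RZ at -15.90° ✓; |RZ| = 14.10 ✓; ∠RZJ = 40.20° ✓; |ZJ| = 29.00 ✓; ∠ZJL = 125.4° ✓; |JL| = 24.50 ✓; ∠JLU = 117.6° ✓; |LU| = 26.10 ✓; ∠LUT = 120.4° ✓; |UT| = 18.70 ✗.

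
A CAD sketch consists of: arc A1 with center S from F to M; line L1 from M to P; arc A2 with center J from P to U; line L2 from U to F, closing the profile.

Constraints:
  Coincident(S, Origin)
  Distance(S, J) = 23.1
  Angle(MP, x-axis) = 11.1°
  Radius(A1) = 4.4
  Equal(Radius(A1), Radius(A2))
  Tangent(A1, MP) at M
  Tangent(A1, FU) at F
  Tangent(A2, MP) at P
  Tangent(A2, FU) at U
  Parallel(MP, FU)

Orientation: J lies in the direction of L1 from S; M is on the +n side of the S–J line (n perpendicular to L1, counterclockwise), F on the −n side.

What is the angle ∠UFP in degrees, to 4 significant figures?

20.85°

The slot axis is L1's direction at 11.1°, so u = (cos 11.1°, sin 11.1°) = (0.9813, 0.1925) and n = (−sin 11.1°, cos 11.1°) = (-0.1925, 0.9813). S is at the origin and J lies 23.1 along u from S, so J = 23.1·u = (22.67, 4.447). Tangency of A1 to both parallel lines with radius 4.4 puts M and F at S ± 4.4·n: M = (-0.8471, 4.318), F = (0.8471, -4.318). Equal radii place P and U the same way about J: P = J + 4.4·n = (21.82, 8.765), U = J − 4.4·n = (23.51, 0.1296). Then cos ∠UFP = FU·FP / (|FU||FP|), giving 20.85°.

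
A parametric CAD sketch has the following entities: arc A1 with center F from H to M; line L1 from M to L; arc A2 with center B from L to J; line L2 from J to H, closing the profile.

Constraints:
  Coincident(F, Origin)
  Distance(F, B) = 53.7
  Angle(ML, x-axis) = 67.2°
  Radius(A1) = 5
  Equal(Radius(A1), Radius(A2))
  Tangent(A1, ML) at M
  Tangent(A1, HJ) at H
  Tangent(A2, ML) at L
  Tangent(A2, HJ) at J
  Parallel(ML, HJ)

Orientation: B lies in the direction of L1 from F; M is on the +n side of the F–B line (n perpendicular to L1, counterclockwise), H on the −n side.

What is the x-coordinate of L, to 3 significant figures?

16.2

The slot axis is L1's direction at 67.2°, so u = (cos 67.2°, sin 67.2°) = (0.388, 0.922) and n = (−sin 67.2°, cos 67.2°) = (-0.922, 0.388). F is at the origin and B lies 53.7 along u from F, so B = 53.7·u = (20.8, 49.5). Tangency of A1 to both parallel lines with radius 5.0 puts M and H at F ± 5.0·n: M = (-4.61, 1.94), H = (4.61, -1.94). Equal radii place L and J the same way about B: L = B + 5.0·n = (16.2, 51.4), J = B − 5.0·n = (25.4, 47.6). So L.x = 16.2.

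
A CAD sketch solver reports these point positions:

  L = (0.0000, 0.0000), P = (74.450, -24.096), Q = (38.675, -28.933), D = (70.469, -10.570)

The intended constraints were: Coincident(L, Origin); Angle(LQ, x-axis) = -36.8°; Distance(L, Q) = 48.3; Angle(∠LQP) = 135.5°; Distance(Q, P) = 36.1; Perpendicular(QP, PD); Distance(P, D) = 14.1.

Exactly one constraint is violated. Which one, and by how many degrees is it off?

Perpendicular(QP, PD) — off by 8.70°.

L = (0.00, 0.00) ✓; LQ at -36.80° ✓; |LQ| = 48.30 ✓; ∠LQP = 135.5° ✓; |QP| = 36.10 ✓; ∠(QP, PD) = 98.70° ✗; |PD| = 14.10 ✓.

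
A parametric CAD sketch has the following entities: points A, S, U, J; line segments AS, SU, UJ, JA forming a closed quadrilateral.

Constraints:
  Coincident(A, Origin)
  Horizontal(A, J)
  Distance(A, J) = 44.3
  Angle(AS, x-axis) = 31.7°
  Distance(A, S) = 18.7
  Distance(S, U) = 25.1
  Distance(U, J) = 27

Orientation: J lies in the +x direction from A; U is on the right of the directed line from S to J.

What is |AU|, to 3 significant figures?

26.1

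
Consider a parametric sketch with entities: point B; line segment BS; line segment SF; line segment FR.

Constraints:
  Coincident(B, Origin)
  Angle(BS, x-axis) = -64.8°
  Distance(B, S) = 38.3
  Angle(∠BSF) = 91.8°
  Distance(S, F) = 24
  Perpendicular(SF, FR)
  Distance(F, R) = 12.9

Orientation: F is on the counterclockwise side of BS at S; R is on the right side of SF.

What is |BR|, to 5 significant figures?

57.050

∠BSF = 91.8°, so SF runs at -64.8° + (180° − 91.8°) = 23.400° from the x-axis; with |SF| = 24.0, F = S + 24.0·(cos 23.400°, sin 23.400°) = (38.333, -25.123). The perpendicularity gives FR at right angles to SF; with |FR| = 12.9 on the right of SF, R = F + 12.9·(0.39715, -0.91775) = (43.457, -36.962). Then |BR| = |R − B| = 57.050.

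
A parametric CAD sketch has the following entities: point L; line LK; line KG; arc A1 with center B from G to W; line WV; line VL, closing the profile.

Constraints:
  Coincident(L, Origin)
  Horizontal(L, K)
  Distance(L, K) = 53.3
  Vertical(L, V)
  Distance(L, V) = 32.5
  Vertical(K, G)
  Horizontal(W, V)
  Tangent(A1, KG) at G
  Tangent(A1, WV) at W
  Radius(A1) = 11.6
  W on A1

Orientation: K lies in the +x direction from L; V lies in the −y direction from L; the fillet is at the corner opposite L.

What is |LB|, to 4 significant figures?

46.64

L is at the origin; LK is horizontal with |LK| = 53.3 and K on the +x side, so K = (53.30, 0.000). LV is vertical with |LV| = 32.5 and V on the −y side, so V = (0.000, -32.50). The virtual corner opposite L is at (53.30, -32.50). A1 meets KG tangentially, so BG is at right angles to KG and tangency of A1 to WV means the radius BW is perpendicular to WV, with radius 11.6, so the center B sits 11.6 in from both sides at B = (41.70, -20.90). Then |LB| = |B − L| = 46.64.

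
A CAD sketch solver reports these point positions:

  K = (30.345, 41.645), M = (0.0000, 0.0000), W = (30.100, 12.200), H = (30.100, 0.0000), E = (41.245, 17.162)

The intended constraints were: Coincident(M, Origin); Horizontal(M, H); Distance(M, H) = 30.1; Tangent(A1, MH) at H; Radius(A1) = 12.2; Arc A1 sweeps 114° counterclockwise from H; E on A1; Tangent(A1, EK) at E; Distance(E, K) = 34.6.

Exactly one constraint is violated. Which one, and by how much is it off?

Distance(E, K) = 34.6 — off by 7.80.

M = (0.00, 0.00) ✓; M.y = 0.00, H.y = 0.00 ✓; |MH| = 30.10 ✓; ∠(WH, HM) = 90.00° ✓; |WH| = 12.20 ✓; bearing(W→E) − bearing(W→H) = 114.0° ✓; |WE| = 12.20 ✓; ∠(WE, EK) = 90.00° ✓; |EK| = 26.80 ✗.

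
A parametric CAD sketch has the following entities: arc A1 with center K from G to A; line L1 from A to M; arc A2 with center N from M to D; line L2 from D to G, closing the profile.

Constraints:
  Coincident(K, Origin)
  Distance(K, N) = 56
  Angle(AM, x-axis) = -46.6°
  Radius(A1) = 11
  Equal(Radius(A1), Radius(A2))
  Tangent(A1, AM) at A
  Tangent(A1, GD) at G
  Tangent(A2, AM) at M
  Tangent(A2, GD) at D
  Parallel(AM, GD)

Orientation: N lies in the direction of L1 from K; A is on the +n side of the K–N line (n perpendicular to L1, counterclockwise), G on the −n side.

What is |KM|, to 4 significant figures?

57.07

The slot axis is L1's direction at -46.6°, so u = (cos -46.6°, sin -46.6°) = (0.6871, -0.7266) and n = (−sin -46.6°, cos -46.6°) = (0.7266, 0.6871). K is at the origin and N lies 56.0 along u from K, so N = 56.0·u = (38.48, -40.69). Tangency of A1 to both parallel lines with radius 11.0 puts A and G at K ± 11.0·n: A = (7.992, 7.558), G = (-7.992, -7.558). Equal radii place M and D the same way about N: M = N + 11.0·n = (46.47, -33.13), D = N − 11.0·n = (30.48, -48.25). Then |KM| = |M − K| = 57.07.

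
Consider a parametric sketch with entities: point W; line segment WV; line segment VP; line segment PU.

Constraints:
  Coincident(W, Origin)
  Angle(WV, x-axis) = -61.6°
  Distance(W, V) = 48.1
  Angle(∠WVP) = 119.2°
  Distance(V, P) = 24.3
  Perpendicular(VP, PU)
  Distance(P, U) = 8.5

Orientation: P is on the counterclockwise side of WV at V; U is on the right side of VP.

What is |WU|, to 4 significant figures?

69.50

W is at the origin; WV runs at -61.6° with length 48.1, so V = 48.1·(cos -61.6°, sin -61.6°) = (22.88, -42.31). ∠WVP = 119.2°, so VP runs at -61.6° + (180° − 119.2°) = -0.8000° from the x-axis; with |VP| = 24.3, P = V + 24.3·(cos -0.8000°, sin -0.8000°) = (47.18, -42.65). VP ⟂ PU; with |PU| = 8.5 on the right of VP, U = P + 8.5·(-0.01396, -0.9999) = (47.06, -51.15). Then |WU| = |U − W| = 69.50.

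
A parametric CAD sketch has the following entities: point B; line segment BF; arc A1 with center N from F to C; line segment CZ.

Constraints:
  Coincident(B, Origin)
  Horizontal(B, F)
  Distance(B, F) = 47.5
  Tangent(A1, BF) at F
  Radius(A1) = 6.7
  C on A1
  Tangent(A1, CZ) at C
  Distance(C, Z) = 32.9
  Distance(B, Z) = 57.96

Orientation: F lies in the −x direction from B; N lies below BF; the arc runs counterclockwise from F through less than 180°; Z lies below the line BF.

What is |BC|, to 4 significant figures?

54.53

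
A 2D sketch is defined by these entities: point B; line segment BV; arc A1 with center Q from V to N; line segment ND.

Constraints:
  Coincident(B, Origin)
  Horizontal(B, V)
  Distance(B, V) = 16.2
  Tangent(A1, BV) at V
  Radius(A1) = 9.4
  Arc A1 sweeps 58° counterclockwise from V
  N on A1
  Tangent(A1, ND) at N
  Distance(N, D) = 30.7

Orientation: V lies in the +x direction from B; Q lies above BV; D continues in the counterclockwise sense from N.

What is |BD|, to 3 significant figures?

50.6

B is at the origin; B and V share the same y with |BV| = 16.2 and V on the +x side, so V = (16.2, 0.00). A1 meets BV tangentially, so QV is at right angles to BV, so Q = V + (0, 9.4) = (16.2, 9.40). On A1, V sits at bearing -90° from Q; a 58° counterclockwise sweep puts N at bearing -32°, so N = Q + 9.4·(cos -32°, sin -32°) = (24.2, 4.42). The tangent condition forces QN to be normal to ND, so ND runs along (−sin -32°, cos -32°); with |ND| = 30.7, D = (40.4, 30.5). Then |BD| = |D − B| = 50.6.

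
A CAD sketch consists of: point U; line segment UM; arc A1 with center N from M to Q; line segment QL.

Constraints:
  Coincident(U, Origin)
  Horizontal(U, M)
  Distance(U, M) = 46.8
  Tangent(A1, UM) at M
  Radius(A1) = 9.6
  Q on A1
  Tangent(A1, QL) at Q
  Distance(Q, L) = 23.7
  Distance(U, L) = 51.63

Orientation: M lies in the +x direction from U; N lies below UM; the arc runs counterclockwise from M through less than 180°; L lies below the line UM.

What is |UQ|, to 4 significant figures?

38.62

U is at the origin; UM is horizontal with |UM| = 46.8 and M on the +x side, so M = (46.80, 0.000). A1 meets UM tangentially, so NM is at right angles to UM, so N = M + (0, -9.6) = (46.80, -9.600). Since NQ ⟂ QL (tangency), |NL| = √(9.6² + 23.7²) = 25.57 regardless of where Q sits on A1. So L lies on both circle(U, 51.63) and circle(N, 25.57); the below-UM intersection is L = (38.92, -33.93). Q is the foot of the tangent from L: Q = (37.22, -10.29).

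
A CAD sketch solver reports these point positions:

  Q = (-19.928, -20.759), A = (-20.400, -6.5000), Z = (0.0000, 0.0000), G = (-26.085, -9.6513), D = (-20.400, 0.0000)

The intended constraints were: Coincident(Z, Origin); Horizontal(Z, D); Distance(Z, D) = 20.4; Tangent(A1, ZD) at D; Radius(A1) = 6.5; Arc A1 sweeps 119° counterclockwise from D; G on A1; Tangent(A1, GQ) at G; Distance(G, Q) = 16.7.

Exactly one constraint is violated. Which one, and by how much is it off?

Distance(G, Q) = 16.7 — off by 4.00.

Z = (0.00, 0.00) ✓; Z.y = 0.00, D.y = 0.00 ✓; |ZD| = 20.40 ✓; ∠(AD, DZ) = 90.00° ✓; |AD| = 6.500 ✓; bearing(A→G) − bearing(A→D) = 119.0° ✓; |AG| = 6.500 ✓; ∠(AG, GQ) = 90.00° ✓; |GQ| = 12.70 ✗.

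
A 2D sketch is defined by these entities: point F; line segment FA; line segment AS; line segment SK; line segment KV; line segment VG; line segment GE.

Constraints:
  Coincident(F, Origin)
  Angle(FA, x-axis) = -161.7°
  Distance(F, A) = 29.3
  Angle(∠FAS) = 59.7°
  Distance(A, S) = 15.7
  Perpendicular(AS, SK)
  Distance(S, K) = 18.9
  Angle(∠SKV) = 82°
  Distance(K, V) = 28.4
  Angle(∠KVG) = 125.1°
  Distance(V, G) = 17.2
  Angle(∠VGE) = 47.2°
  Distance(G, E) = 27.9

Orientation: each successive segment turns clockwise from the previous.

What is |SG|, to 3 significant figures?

36.0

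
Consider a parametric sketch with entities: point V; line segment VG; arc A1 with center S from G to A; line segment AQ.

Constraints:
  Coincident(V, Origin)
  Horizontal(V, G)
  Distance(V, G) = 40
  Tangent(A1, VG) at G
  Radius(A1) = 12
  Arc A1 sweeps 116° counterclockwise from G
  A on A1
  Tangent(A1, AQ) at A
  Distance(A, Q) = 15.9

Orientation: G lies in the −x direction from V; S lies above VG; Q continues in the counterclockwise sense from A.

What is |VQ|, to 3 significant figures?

48.0

V is at the origin; V and G share the same y with |VG| = 40.0 and G on the −x side, so G = (-40.0, 0.00). Tangency of A1 to VG means the radius SG is perpendicular to VG, so S = G + (0, 12) = (-40.0, 12.0). On A1, G sits at bearing -90° from S; a 116° counterclockwise sweep puts A at bearing 26°, so A = S + 12.0·(cos 26°, sin 26°) = (-29.2, 17.3). Since A1 is tangent to AQ there, SA ⟂ AQ, so AQ runs along (−sin 26°, cos 26°); with |AQ| = 15.9, Q = (-36.2, 31.6). Then |VQ| = |Q − V| = 48.0.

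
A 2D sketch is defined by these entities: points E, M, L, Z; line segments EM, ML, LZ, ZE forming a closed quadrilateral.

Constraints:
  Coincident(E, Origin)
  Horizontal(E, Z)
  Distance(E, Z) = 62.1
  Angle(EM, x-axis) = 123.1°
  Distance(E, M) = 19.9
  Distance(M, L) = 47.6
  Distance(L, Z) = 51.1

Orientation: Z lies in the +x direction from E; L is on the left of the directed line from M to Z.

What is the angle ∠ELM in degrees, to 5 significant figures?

23.182°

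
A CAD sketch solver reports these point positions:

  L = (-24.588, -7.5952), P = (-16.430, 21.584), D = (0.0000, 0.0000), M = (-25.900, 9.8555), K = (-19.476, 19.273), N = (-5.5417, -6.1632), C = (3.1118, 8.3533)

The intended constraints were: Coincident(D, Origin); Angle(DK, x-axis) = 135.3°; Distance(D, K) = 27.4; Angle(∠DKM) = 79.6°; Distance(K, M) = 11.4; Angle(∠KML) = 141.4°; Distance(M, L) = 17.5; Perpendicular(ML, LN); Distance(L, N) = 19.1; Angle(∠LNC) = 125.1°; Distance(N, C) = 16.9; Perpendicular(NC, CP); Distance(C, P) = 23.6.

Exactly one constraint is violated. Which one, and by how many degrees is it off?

Perpendicular(NC, CP) — off by 3.30°.

D = (0.00, 0.00) ✓; DK at 135.3° ✓; |DK| = 27.40 ✓; ∠DKM = 79.60° ✓; |KM| = 11.40 ✓; ∠KML = 141.4° ✓; |ML| = 17.50 ✓; ∠(ML, LN) = 90.00° ✓; |LN| = 19.10 ✓; ∠LNC = 125.1° ✓; |NC| = 16.90 ✓; ∠(NC, CP) = 86.70° ✗; |CP| = 23.60 ✓.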